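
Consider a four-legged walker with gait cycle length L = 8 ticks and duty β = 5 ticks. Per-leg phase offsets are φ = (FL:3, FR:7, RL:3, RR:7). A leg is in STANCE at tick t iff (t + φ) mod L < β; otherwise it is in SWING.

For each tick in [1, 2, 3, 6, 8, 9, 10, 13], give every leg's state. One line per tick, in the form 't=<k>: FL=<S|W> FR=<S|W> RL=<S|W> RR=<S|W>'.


t=1: FL=S FR=S RL=S RR=S
t=2: FL=W FR=S RL=W RR=S
t=3: FL=W FR=S RL=W RR=S
t=6: FL=S FR=W RL=S RR=W
t=8: FL=S FR=W RL=S RR=W
t=9: FL=S FR=S RL=S RR=S
t=10: FL=W FR=S RL=W RR=S
t=13: FL=S FR=S RL=S RR=S

t=1: phase=(4,0,4,0) vs β=5 → FL=S FR=S RL=S RR=S
t=2: phase=(5,1,5,1) vs β=5 → FL=W FR=S RL=W RR=S
t=3: phase=(6,2,6,2) vs β=5 → FL=W FR=S RL=W RR=S
t=6: phase=(1,5,1,5) vs β=5 → FL=S FR=W RL=S RR=W
t=8: phase=(3,7,3,7) vs β=5 → FL=S FR=W RL=S RR=W
t=9: phase=(4,0,4,0) vs β=5 → FL=S FR=S RL=S RR=S
t=10: phase=(5,1,5,1) vs β=5 → FL=W FR=S RL=W RR=S
t=13: phase=(0,4,0,4) vs β=5 → FL=S FR=S RL=S RR=S


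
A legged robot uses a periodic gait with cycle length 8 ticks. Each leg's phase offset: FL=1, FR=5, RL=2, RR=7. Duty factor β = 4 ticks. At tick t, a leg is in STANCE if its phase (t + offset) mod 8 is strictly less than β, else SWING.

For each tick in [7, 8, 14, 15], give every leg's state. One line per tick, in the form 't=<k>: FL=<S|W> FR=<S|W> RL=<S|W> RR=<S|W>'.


t=7: FL=S FR=W RL=S RR=W
t=8: FL=S FR=W RL=S RR=W
t=14: FL=W FR=S RL=S RR=W
t=15: FL=S FR=W RL=S RR=W

t=7: phase=(0,4,1,6) vs β=4 → FL=S FR=W RL=S RR=W
t=8: phase=(1,5,2,7) vs β=4 → FL=S FR=W RL=S RR=W
t=14: phase=(7,3,0,5) vs β=4 → FL=W FR=S RL=S RR=W
t=15: phase=(0,4,1,6) vs β=4 → FL=S FR=W RL=S RR=W


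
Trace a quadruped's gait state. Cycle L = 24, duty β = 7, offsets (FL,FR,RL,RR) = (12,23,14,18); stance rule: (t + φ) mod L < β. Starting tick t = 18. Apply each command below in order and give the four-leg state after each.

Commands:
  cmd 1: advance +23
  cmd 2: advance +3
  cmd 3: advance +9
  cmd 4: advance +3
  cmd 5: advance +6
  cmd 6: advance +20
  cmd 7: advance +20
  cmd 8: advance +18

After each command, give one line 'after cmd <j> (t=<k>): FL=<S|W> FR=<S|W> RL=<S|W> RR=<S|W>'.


start t=18: FL=S FR=W RL=W RR=W
cmd 1: advance +23 → t=41, phase=(5,16,7,11) → FL=S FR=W RL=W RR=W
cmd 2: advance +3 → t=44, phase=(8,19,10,14) → FL=W FR=W RL=W RR=W
cmd 3: advance +9 → t=53, phase=(17,4,19,23) → FL=W FR=S RL=W RR=W
cmd 4: advance +3 → t=56, phase=(20,7,22,2) → FL=W FR=W RL=W RR=S
cmd 5: advance +6 → t=62, phase=(2,13,4,8) → FL=S FR=W RL=S RR=W
cmd 6: advance +20 → t=82, phase=(22,9,0,4) → FL=W FR=W RL=S RR=S
cmd 7: advance +20 → t=102, phase=(18,5,20,0) → FL=W FR=S RL=W RR=S
cmd 8: advance +18 → t=120, phase=(12,23,14,18) → FL=W FR=W RL=W RR=W

after cmd 1 (t=41): FL=S FR=W RL=W RR=W
after cmd 2 (t=44): FL=W FR=W RL=W RR=W
after cmd 3 (t=53): FL=W FR=S RL=W RR=W
after cmd 4 (t=56): FL=W FR=W RL=W RR=S
after cmd 5 (t=62): FL=S FR=W RL=S RR=W
after cmd 6 (t=82): FL=W FR=W RL=S RR=S
after cmd 7 (t=102): FL=W FR=S RL=W RR=S
after cmd 8 (t=120): FL=W FR=W RL=W RR=W


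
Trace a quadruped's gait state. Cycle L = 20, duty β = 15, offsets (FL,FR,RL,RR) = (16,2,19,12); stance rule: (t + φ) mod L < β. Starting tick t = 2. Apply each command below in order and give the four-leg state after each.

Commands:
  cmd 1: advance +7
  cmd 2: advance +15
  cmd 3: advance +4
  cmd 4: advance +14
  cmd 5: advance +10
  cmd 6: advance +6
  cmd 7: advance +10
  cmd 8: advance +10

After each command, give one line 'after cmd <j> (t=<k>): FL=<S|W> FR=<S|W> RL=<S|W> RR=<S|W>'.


start t=2: FL=W FR=S RL=S RR=S
cmd 1: advance +7 → t=9, phase=(5,11,8,1) → FL=S FR=S RL=S RR=S
cmd 2: advance +15 → t=24, phase=(0,6,3,16) → FL=S FR=S RL=S RR=W
cmd 3: advance +4 → t=28, phase=(4,10,7,0) → FL=S FR=S RL=S RR=S
cmd 4: advance +14 → t=42, phase=(18,4,1,14) → FL=W FR=S RL=S RR=S
cmd 5: advance +10 → t=52, phase=(8,14,11,4) → FL=S FR=S RL=S RR=S
cmd 6: advance +6 → t=58, phase=(14,0,17,10) → FL=S FR=S RL=W RR=S
cmd 7: advance +10 → t=68, phase=(4,10,7,0) → FL=S FR=S RL=S RR=S
cmd 8: advance +10 → t=78, phase=(14,0,17,10) → FL=S FR=S RL=W RR=S

after cmd 1 (t=9): FL=S FR=S RL=S RR=S
after cmd 2 (t=24): FL=S FR=S RL=S RR=W
after cmd 3 (t=28): FL=S FR=S RL=S RR=S
after cmd 4 (t=42): FL=W FR=S RL=S RR=S
after cmd 5 (t=52): FL=S FR=S RL=S RR=S
after cmd 6 (t=58): FL=S FR=S RL=W RR=S
after cmd 7 (t=68): FL=S FR=S RL=S RR=S
after cmd 8 (t=78): FL=S FR=S RL=W RR=S


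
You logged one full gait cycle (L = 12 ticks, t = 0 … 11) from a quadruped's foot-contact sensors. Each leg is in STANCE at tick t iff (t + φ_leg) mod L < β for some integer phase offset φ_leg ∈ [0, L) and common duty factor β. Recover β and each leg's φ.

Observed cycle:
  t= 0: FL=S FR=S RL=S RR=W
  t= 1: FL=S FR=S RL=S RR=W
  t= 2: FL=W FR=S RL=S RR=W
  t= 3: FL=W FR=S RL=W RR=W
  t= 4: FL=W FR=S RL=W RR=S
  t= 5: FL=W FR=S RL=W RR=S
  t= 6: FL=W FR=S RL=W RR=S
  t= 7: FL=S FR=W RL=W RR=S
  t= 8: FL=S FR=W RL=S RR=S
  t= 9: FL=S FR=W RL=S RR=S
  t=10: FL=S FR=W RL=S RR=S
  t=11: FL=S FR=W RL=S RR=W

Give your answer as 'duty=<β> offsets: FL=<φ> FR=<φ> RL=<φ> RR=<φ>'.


duty=7 offsets: FL=5 FR=0 RL=4 RR=8

duty β = stance ticks per leg = 7
FL: stance ticks = 7; W→S at t=7 → φ=5
FR: stance ticks = 7; W→S at t=0 → φ=0
RL: stance ticks = 7; W→S at t=8 → φ=4
RR: stance ticks = 7; W→S at t=4 → φ=8


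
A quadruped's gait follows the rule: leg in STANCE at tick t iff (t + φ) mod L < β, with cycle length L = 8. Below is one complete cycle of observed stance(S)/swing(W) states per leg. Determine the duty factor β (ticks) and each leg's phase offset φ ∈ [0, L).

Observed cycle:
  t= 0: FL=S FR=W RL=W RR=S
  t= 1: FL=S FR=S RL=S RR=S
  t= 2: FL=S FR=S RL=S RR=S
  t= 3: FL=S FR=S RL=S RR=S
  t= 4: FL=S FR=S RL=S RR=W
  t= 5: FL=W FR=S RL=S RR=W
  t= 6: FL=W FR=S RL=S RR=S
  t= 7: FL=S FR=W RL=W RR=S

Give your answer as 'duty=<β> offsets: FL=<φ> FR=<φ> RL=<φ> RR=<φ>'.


duty=6 offsets: FL=1 FR=7 RL=7 RR=2

duty β = stance ticks per leg = 6
FL: stance ticks = 6; W→S at t=7 → φ=1
FR: stance ticks = 6; W→S at t=1 → φ=7
RL: stance ticks = 6; W→S at t=1 → φ=7
RR: stance ticks = 6; W→S at t=6 → φ=2


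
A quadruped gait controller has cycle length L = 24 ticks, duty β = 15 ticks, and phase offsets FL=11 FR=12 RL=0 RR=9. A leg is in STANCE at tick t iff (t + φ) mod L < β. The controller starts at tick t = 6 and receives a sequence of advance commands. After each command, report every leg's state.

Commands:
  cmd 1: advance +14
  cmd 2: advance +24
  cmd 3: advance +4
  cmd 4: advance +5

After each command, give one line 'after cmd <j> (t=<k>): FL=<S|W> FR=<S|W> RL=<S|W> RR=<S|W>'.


after cmd 1 (t=20): FL=S FR=S RL=W RR=S
after cmd 2 (t=44): FL=S FR=S RL=W RR=S
after cmd 3 (t=48): FL=S FR=S RL=S RR=S
after cmd 4 (t=53): FL=W FR=W RL=S RR=S

start t=6: FL=W FR=W RL=S RR=W
cmd 1: advance +14 → t=20, phase=(7,8,20,5) → FL=S FR=S RL=W RR=S
cmd 2: advance +24 → t=44, phase=(7,8,20,5) → FL=S FR=S RL=W RR=S
cmd 3: advance +4 → t=48, phase=(11,12,0,9) → FL=S FR=S RL=S RR=S
cmd 4: advance +5 → t=53, phase=(16,17,5,14) → FL=W FR=W RL=S RR=S


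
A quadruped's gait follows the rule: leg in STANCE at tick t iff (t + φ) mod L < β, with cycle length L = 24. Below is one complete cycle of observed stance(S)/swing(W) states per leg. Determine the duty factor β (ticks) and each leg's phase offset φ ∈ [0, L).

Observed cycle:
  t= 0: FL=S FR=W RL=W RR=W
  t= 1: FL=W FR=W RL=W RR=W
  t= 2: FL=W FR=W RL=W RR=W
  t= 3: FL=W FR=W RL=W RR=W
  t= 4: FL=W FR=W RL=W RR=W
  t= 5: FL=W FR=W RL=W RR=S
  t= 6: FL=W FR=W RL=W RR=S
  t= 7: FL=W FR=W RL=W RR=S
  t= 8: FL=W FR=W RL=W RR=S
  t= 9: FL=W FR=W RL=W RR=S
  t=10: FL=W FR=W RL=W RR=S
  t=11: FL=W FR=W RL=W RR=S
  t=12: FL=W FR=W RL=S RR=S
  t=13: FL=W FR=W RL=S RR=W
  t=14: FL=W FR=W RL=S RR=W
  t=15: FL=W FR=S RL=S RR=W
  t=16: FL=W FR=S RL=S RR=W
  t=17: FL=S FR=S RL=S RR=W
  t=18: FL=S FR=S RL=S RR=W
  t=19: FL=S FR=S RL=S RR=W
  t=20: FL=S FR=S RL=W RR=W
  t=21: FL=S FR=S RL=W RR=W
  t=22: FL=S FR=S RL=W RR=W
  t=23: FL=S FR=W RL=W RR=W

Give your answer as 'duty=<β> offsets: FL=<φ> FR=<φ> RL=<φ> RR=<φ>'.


duty=8 offsets: FL=7 FR=9 RL=12 RR=19

duty β = stance ticks per leg = 8
FL: stance ticks = 8; W→S at t=17 → φ=7
FR: stance ticks = 8; W→S at t=15 → φ=9
RL: stance ticks = 8; W→S at t=12 → φ=12
RR: stance ticks = 8; W→S at t=5 → φ=19


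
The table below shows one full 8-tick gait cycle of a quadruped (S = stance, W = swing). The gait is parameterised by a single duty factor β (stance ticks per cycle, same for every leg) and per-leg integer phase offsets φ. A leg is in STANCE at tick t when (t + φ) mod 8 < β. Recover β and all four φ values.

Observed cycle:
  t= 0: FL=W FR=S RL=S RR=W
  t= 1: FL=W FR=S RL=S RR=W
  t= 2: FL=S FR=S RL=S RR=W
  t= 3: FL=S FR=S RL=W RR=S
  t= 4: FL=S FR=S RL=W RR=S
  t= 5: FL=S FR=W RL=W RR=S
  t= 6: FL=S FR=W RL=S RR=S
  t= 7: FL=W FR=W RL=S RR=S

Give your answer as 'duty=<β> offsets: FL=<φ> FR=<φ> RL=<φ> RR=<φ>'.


duty β = stance ticks per leg = 5
FL: stance ticks = 5; W→S at t=2 → φ=6
FR: stance ticks = 5; W→S at t=0 → φ=0
RL: stance ticks = 5; W→S at t=6 → φ=2
RR: stance ticks = 5; W→S at t=3 → φ=5

duty=5 offsets: FL=6 FR=0 RL=2 RR=5


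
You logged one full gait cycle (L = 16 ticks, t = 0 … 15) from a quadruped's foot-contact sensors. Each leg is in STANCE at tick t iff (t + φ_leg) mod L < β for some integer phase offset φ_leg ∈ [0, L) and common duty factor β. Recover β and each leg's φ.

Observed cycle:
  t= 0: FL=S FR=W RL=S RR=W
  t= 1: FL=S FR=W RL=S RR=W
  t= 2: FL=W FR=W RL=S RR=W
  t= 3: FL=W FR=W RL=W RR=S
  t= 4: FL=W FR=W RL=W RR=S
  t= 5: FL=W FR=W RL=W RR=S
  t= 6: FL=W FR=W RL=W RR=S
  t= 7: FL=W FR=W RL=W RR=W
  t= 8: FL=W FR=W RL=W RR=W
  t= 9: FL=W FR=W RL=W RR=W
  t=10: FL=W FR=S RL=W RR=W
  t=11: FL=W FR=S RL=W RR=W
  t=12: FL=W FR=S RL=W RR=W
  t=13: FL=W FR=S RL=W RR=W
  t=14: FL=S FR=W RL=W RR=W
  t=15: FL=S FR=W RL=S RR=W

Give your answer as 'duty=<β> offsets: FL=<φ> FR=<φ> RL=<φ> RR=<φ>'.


duty=4 offsets: FL=2 FR=6 RL=1 RR=13

duty β = stance ticks per leg = 4
FL: stance ticks = 4; W→S at t=14 → φ=2
FR: stance ticks = 4; W→S at t=10 → φ=6
RL: stance ticks = 4; W→S at t=15 → φ=1
RR: stance ticks = 4; W→S at t=3 → φ=13


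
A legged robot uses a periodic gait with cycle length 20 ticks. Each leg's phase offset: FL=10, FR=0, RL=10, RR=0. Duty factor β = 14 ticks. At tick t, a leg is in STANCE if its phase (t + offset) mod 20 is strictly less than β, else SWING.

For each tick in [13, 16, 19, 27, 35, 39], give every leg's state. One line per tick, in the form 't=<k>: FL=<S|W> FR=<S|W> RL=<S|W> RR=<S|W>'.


t=13: phase=(3,13,3,13) vs β=14 → FL=S FR=S RL=S RR=S
t=16: phase=(6,16,6,16) vs β=14 → FL=S FR=W RL=S RR=W
t=19: phase=(9,19,9,19) vs β=14 → FL=S FR=W RL=S RR=W
t=27: phase=(17,7,17,7) vs β=14 → FL=W FR=S RL=W RR=S
t=35: phase=(5,15,5,15) vs β=14 → FL=S FR=W RL=S RR=W
t=39: phase=(9,19,9,19) vs β=14 → FL=S FR=W RL=S RR=W

t=13: FL=S FR=S RL=S RR=S
t=16: FL=S FR=W RL=S RR=W
t=19: FL=S FR=W RL=S RR=W
t=27: FL=W FR=S RL=W RR=S
t=35: FL=S FR=W RL=S RR=W
t=39: FL=S FR=W RL=S RR=W


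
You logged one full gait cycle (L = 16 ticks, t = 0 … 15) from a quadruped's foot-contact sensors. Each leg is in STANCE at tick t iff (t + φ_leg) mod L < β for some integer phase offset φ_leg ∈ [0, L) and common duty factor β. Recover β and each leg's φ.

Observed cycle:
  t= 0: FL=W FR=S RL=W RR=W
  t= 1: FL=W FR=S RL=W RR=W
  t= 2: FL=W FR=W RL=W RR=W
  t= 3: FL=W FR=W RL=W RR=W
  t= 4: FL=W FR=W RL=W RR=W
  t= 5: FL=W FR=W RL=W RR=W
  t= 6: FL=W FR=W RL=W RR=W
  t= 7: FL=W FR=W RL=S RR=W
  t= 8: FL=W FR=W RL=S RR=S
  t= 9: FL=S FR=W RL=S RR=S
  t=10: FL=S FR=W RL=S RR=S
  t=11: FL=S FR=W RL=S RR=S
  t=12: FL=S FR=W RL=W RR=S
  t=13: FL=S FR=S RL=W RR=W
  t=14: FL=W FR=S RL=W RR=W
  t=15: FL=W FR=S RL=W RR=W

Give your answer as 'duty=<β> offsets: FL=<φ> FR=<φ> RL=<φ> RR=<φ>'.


duty β = stance ticks per leg = 5
FL: stance ticks = 5; W→S at t=9 → φ=7
FR: stance ticks = 5; W→S at t=13 → φ=3
RL: stance ticks = 5; W→S at t=7 → φ=9
RR: stance ticks = 5; W→S at t=8 → φ=8

duty=5 offsets: FL=7 FR=3 RL=9 RR=8


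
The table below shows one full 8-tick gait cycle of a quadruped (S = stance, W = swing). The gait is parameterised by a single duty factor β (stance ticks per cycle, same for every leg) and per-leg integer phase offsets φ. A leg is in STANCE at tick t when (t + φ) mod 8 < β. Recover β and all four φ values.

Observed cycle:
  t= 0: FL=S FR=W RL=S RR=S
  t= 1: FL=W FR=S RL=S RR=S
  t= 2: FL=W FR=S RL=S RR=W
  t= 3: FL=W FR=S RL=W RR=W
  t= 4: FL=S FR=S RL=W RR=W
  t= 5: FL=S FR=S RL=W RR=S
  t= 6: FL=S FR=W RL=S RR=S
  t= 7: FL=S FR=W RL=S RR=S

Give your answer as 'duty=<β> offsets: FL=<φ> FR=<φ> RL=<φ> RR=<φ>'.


duty=5 offsets: FL=4 FR=7 RL=2 RR=3

duty β = stance ticks per leg = 5
FL: stance ticks = 5; W→S at t=4 → φ=4
FR: stance ticks = 5; W→S at t=1 → φ=7
RL: stance ticks = 5; W→S at t=6 → φ=2
RR: stance ticks = 5; W→S at t=5 → φ=3


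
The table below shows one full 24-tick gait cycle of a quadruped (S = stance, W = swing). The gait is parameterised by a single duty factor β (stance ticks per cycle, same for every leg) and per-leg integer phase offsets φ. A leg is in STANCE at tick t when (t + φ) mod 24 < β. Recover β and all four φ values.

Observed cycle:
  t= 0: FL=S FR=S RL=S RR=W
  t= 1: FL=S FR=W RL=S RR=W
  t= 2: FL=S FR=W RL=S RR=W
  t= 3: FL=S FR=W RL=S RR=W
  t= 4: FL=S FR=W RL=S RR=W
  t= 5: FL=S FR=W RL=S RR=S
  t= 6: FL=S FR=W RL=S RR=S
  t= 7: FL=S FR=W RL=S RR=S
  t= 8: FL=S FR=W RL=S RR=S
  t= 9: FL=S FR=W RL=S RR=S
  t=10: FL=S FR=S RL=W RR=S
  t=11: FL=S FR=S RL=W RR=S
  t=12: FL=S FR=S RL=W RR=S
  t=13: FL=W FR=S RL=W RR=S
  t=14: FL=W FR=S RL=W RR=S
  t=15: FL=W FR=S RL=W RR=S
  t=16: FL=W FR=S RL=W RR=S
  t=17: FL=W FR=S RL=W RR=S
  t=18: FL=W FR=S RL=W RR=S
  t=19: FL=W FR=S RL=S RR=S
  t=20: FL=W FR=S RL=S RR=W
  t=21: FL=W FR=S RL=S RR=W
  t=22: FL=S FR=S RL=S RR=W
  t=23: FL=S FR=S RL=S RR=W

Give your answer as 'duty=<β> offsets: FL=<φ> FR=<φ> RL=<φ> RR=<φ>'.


duty β = stance ticks per leg = 15
FL: stance ticks = 15; W→S at t=22 → φ=2
FR: stance ticks = 15; W→S at t=10 → φ=14
RL: stance ticks = 15; W→S at t=19 → φ=5
RR: stance ticks = 15; W→S at t=5 → φ=19

duty=15 offsets: FL=2 FR=14 RL=5 RR=19


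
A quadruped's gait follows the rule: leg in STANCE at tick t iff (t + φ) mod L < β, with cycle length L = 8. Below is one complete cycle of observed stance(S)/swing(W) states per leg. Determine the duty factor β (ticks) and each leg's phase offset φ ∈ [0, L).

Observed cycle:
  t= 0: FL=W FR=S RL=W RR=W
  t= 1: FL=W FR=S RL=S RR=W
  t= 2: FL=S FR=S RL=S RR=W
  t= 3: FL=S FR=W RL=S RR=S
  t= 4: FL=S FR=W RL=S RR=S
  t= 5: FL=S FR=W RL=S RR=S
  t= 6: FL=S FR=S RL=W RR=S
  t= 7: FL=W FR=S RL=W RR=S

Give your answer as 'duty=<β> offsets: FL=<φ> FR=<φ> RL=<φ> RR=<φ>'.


duty=5 offsets: FL=6 FR=2 RL=7 RR=5

duty β = stance ticks per leg = 5
FL: stance ticks = 5; W→S at t=2 → φ=6
FR: stance ticks = 5; W→S at t=6 → φ=2
RL: stance ticks = 5; W→S at t=1 → φ=7
RR: stance ticks = 5; W→S at t=3 → φ=5


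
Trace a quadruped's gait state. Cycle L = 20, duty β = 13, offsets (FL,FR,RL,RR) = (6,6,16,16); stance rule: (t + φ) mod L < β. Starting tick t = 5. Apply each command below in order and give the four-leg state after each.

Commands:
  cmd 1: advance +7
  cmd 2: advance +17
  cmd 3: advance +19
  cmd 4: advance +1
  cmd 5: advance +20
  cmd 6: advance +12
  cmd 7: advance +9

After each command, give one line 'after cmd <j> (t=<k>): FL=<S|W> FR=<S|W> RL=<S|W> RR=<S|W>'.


after cmd 1 (t=12): FL=W FR=W RL=S RR=S
after cmd 2 (t=29): FL=W FR=W RL=S RR=S
after cmd 3 (t=48): FL=W FR=W RL=S RR=S
after cmd 4 (t=49): FL=W FR=W RL=S RR=S
after cmd 5 (t=69): FL=W FR=W RL=S RR=S
after cmd 6 (t=81): FL=S FR=S RL=W RR=W
after cmd 7 (t=90): FL=W FR=W RL=S RR=S

start t=5: FL=S FR=S RL=S RR=S
cmd 1: advance +7 → t=12, phase=(18,18,8,8) → FL=W FR=W RL=S RR=S
cmd 2: advance +17 → t=29, phase=(15,15,5,5) → FL=W FR=W RL=S RR=S
cmd 3: advance +19 → t=48, phase=(14,14,4,4) → FL=W FR=W RL=S RR=S
cmd 4: advance +1 → t=49, phase=(15,15,5,5) → FL=W FR=W RL=S RR=S
cmd 5: advance +20 → t=69, phase=(15,15,5,5) → FL=W FR=W RL=S RR=S
cmd 6: advance +12 → t=81, phase=(7,7,17,17) → FL=S FR=S RL=W RR=W
cmd 7: advance +9 → t=90, phase=(16,16,6,6) → FL=W FR=W RL=S RR=S


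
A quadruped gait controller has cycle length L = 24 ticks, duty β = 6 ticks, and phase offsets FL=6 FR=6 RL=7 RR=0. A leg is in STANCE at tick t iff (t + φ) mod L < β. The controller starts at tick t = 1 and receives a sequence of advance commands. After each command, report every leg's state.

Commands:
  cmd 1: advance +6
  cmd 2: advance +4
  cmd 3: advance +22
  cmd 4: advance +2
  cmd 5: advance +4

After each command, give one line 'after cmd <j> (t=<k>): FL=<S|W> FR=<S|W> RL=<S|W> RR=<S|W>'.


after cmd 1 (t=7): FL=W FR=W RL=W RR=W
after cmd 2 (t=11): FL=W FR=W RL=W RR=W
after cmd 3 (t=33): FL=W FR=W RL=W RR=W
after cmd 4 (t=35): FL=W FR=W RL=W RR=W
after cmd 5 (t=39): FL=W FR=W RL=W RR=W

start t=1: FL=W FR=W RL=W RR=S
cmd 1: advance +6 → t=7, phase=(13,13,14,7) → FL=W FR=W RL=W RR=W
cmd 2: advance +4 → t=11, phase=(17,17,18,11) → FL=W FR=W RL=W RR=W
cmd 3: advance +22 → t=33, phase=(15,15,16,9) → FL=W FR=W RL=W RR=W
cmd 4: advance +2 → t=35, phase=(17,17,18,11) → FL=W FR=W RL=W RR=W
cmd 5: advance +4 → t=39, phase=(21,21,22,15) → FL=W FR=W RL=W RR=W


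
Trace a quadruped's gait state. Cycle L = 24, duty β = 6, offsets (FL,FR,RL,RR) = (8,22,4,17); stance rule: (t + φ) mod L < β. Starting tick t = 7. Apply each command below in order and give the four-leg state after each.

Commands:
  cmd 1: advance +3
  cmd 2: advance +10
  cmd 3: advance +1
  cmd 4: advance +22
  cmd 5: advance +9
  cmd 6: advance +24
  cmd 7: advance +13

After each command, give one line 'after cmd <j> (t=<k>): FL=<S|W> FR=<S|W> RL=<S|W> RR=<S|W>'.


start t=7: FL=W FR=S RL=W RR=S
cmd 1: advance +3 → t=10, phase=(18,8,14,3) → FL=W FR=W RL=W RR=S
cmd 2: advance +10 → t=20, phase=(4,18,0,13) → FL=S FR=W RL=S RR=W
cmd 3: advance +1 → t=21, phase=(5,19,1,14) → FL=S FR=W RL=S RR=W
cmd 4: advance +22 → t=43, phase=(3,17,23,12) → FL=S FR=W RL=W RR=W
cmd 5: advance +9 → t=52, phase=(12,2,8,21) → FL=W FR=S RL=W RR=W
cmd 6: advance +24 → t=76, phase=(12,2,8,21) → FL=W FR=S RL=W RR=W
cmd 7: advance +13 → t=89, phase=(1,15,21,10) → FL=S FR=W RL=W RR=W

after cmd 1 (t=10): FL=W FR=W RL=W RR=S
after cmd 2 (t=20): FL=S FR=W RL=S RR=W
after cmd 3 (t=21): FL=S FR=W RL=S RR=W
after cmd 4 (t=43): FL=S FR=W RL=W RR=W
after cmd 5 (t=52): FL=W FR=S RL=W RR=W
after cmd 6 (t=76): FL=W FR=S RL=W RR=W
after cmd 7 (t=89): FL=S FR=W RL=W RR=W


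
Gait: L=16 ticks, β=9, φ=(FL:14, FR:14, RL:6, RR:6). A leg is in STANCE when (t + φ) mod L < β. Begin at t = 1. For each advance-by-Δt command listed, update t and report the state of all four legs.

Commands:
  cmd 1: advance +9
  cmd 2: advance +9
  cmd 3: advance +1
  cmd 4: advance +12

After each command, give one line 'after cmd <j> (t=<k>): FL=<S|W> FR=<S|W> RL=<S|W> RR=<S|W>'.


start t=1: FL=W FR=W RL=S RR=S
cmd 1: advance +9 → t=10, phase=(8,8,0,0) → FL=S FR=S RL=S RR=S
cmd 2: advance +9 → t=19, phase=(1,1,9,9) → FL=S FR=S RL=W RR=W
cmd 3: advance +1 → t=20, phase=(2,2,10,10) → FL=S FR=S RL=W RR=W
cmd 4: advance +12 → t=32, phase=(14,14,6,6) → FL=W FR=W RL=S RR=S

after cmd 1 (t=10): FL=S FR=S RL=S RR=S
after cmd 2 (t=19): FL=S FR=S RL=W RR=W
after cmd 3 (t=20): FL=S FR=S RL=W RR=W
after cmd 4 (t=32): FL=W FR=W RL=S RR=S


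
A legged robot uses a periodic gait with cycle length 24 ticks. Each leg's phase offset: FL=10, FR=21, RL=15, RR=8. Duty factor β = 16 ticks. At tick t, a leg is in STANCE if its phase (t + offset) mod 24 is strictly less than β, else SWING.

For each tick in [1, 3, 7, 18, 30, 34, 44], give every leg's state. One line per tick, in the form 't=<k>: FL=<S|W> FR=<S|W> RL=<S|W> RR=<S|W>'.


t=1: FL=S FR=W RL=W RR=S
t=3: FL=S FR=S RL=W RR=S
t=7: FL=W FR=S RL=W RR=S
t=18: FL=S FR=S RL=S RR=S
t=30: FL=W FR=S RL=W RR=S
t=34: FL=W FR=S RL=S RR=W
t=44: FL=S FR=W RL=S RR=S

t=1: phase=(11,22,16,9) vs β=16 → FL=S FR=W RL=W RR=S
t=3: phase=(13,0,18,11) vs β=16 → FL=S FR=S RL=W RR=S
t=7: phase=(17,4,22,15) vs β=16 → FL=W FR=S RL=W RR=S
t=18: phase=(4,15,9,2) vs β=16 → FL=S FR=S RL=S RR=S
t=30: phase=(16,3,21,14) vs β=16 → FL=W FR=S RL=W RR=S
t=34: phase=(20,7,1,18) vs β=16 → FL=W FR=S RL=S RR=W
t=44: phase=(6,17,11,4) vs β=16 → FL=S FR=W RL=S RR=S


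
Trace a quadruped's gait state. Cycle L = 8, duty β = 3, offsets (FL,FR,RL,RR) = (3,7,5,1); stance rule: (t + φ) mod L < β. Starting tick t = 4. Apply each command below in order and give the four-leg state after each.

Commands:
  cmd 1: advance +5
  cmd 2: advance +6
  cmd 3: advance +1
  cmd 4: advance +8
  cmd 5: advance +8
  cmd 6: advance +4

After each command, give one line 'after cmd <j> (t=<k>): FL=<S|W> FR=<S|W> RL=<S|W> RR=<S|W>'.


start t=4: FL=W FR=W RL=S RR=W
cmd 1: advance +5 → t=9, phase=(4,0,6,2) → FL=W FR=S RL=W RR=S
cmd 2: advance +6 → t=15, phase=(2,6,4,0) → FL=S FR=W RL=W RR=S
cmd 3: advance +1 → t=16, phase=(3,7,5,1) → FL=W FR=W RL=W RR=S
cmd 4: advance +8 → t=24, phase=(3,7,5,1) → FL=W FR=W RL=W RR=S
cmd 5: advance +8 → t=32, phase=(3,7,5,1) → FL=W FR=W RL=W RR=S
cmd 6: advance +4 → t=36, phase=(7,3,1,5) → FL=W FR=W RL=S RR=W

after cmd 1 (t=9): FL=W FR=S RL=W RR=S
after cmd 2 (t=15): FL=S FR=W RL=W RR=S
after cmd 3 (t=16): FL=W FR=W RL=W RR=S
after cmd 4 (t=24): FL=W FR=W RL=W RR=S
after cmd 5 (t=32): FL=W FR=W RL=W RR=S
after cmd 6 (t=36): FL=W FR=W RL=S RR=W


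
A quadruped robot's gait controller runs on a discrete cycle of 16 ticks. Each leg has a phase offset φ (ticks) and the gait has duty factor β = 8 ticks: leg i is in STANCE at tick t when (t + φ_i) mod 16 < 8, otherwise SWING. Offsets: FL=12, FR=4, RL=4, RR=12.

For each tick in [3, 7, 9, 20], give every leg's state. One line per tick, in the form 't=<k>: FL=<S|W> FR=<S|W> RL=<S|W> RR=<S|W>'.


t=3: FL=W FR=S RL=S RR=W
t=7: FL=S FR=W RL=W RR=S
t=9: FL=S FR=W RL=W RR=S
t=20: FL=S FR=W RL=W RR=S

t=3: phase=(15,7,7,15) vs β=8 → FL=W FR=S RL=S RR=W
t=7: phase=(3,11,11,3) vs β=8 → FL=S FR=W RL=W RR=S
t=9: phase=(5,13,13,5) vs β=8 → FL=S FR=W RL=W RR=S
t=20: phase=(0,8,8,0) vs β=8 → FL=S FR=W RL=W RR=S


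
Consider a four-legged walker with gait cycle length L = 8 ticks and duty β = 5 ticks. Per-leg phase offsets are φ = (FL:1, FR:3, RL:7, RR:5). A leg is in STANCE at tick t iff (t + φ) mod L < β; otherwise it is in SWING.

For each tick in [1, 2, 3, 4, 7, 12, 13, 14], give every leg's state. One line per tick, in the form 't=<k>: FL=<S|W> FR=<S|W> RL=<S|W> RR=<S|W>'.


t=1: FL=S FR=S RL=S RR=W
t=2: FL=S FR=W RL=S RR=W
t=3: FL=S FR=W RL=S RR=S
t=4: FL=W FR=W RL=S RR=S
t=7: FL=S FR=S RL=W RR=S
t=12: FL=W FR=W RL=S RR=S
t=13: FL=W FR=S RL=S RR=S
t=14: FL=W FR=S RL=W RR=S

t=1: phase=(2,4,0,6) vs β=5 → FL=S FR=S RL=S RR=W
t=2: phase=(3,5,1,7) vs β=5 → FL=S FR=W RL=S RR=W
t=3: phase=(4,6,2,0) vs β=5 → FL=S FR=W RL=S RR=S
t=4: phase=(5,7,3,1) vs β=5 → FL=W FR=W RL=S RR=S
t=7: phase=(0,2,6,4) vs β=5 → FL=S FR=S RL=W RR=S
t=12: phase=(5,7,3,1) vs β=5 → FL=W FR=W RL=S RR=S
t=13: phase=(6,0,4,2) vs β=5 → FL=W FR=S RL=S RR=S
t=14: phase=(7,1,5,3) vs β=5 → FL=W FR=S RL=W RR=S


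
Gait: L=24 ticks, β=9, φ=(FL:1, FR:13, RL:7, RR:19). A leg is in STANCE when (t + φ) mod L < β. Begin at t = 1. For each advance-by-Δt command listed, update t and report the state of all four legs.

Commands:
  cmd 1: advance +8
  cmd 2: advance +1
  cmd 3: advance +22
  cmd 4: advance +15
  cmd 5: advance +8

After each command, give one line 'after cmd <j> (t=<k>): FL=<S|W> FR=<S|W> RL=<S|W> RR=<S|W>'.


start t=1: FL=S FR=W RL=S RR=W
cmd 1: advance +8 → t=9, phase=(10,22,16,4) → FL=W FR=W RL=W RR=S
cmd 2: advance +1 → t=10, phase=(11,23,17,5) → FL=W FR=W RL=W RR=S
cmd 3: advance +22 → t=32, phase=(9,21,15,3) → FL=W FR=W RL=W RR=S
cmd 4: advance +15 → t=47, phase=(0,12,6,18) → FL=S FR=W RL=S RR=W
cmd 5: advance +8 → t=55, phase=(8,20,14,2) → FL=S FR=W RL=W RR=S

after cmd 1 (t=9): FL=W FR=W RL=W RR=S
after cmd 2 (t=10): FL=W FR=W RL=W RR=S
after cmd 3 (t=32): FL=W FR=W RL=W RR=S
after cmd 4 (t=47): FL=S FR=W RL=S RR=W
after cmd 5 (t=55): FL=S FR=W RL=W RR=S


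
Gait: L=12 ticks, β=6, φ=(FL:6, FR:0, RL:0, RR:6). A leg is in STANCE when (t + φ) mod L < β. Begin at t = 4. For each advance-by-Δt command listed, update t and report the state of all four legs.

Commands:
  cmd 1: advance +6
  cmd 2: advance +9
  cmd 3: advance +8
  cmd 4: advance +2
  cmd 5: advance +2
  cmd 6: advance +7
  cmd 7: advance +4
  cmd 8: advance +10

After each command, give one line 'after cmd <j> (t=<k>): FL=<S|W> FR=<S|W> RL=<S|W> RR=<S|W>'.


start t=4: FL=W FR=S RL=S RR=W
cmd 1: advance +6 → t=10, phase=(4,10,10,4) → FL=S FR=W RL=W RR=S
cmd 2: advance +9 → t=19, phase=(1,7,7,1) → FL=S FR=W RL=W RR=S
cmd 3: advance +8 → t=27, phase=(9,3,3,9) → FL=W FR=S RL=S RR=W
cmd 4: advance +2 → t=29, phase=(11,5,5,11) → FL=W FR=S RL=S RR=W
cmd 5: advance +2 → t=31, phase=(1,7,7,1) → FL=S FR=W RL=W RR=S
cmd 6: advance +7 → t=38, phase=(8,2,2,8) → FL=W FR=S RL=S RR=W
cmd 7: advance +4 → t=42, phase=(0,6,6,0) → FL=S FR=W RL=W RR=S
cmd 8: advance +10 → t=52, phase=(10,4,4,10) → FL=W FR=S RL=S RR=W

after cmd 1 (t=10): FL=S FR=W RL=W RR=S
after cmd 2 (t=19): FL=S FR=W RL=W RR=S
after cmd 3 (t=27): FL=W FR=S RL=S RR=W
after cmd 4 (t=29): FL=W FR=S RL=S RR=W
after cmd 5 (t=31): FL=S FR=W RL=W RR=S
after cmd 6 (t=38): FL=W FR=S RL=S RR=W
after cmd 7 (t=42): FL=S FR=W RL=W RR=S
after cmd 8 (t=52): FL=W FR=S RL=S RR=W


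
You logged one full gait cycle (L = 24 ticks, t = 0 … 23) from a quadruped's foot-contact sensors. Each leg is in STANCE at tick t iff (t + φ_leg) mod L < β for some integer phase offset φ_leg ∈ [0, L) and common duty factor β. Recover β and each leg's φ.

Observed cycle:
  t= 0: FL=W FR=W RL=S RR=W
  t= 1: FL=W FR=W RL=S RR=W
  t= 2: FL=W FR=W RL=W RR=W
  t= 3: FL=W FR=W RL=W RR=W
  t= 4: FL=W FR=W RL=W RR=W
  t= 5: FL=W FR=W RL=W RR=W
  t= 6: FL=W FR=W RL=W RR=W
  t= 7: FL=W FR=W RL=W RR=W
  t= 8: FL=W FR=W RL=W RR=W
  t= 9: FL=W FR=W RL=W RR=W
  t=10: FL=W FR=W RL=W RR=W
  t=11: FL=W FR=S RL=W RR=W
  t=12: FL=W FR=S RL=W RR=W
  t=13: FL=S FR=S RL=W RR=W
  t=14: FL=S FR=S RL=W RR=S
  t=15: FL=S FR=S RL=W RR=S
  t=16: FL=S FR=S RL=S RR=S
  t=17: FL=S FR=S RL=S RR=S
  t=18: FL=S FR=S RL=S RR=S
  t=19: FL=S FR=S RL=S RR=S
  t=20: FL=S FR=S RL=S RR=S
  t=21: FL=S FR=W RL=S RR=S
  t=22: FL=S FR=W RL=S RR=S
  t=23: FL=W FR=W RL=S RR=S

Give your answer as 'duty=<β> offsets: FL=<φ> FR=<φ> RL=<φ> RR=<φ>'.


duty=10 offsets: FL=11 FR=13 RL=8 RR=10

duty β = stance ticks per leg = 10
FL: stance ticks = 10; W→S at t=13 → φ=11
FR: stance ticks = 10; W→S at t=11 → φ=13
RL: stance ticks = 10; W→S at t=16 → φ=8
RR: stance ticks = 10; W→S at t=14 → φ=10


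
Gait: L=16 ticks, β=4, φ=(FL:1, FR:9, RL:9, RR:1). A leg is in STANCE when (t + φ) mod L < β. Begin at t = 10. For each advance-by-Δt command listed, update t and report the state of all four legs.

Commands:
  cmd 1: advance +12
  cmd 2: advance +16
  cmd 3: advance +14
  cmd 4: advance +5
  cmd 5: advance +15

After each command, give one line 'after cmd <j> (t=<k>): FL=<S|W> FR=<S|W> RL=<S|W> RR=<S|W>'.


start t=10: FL=W FR=S RL=S RR=W
cmd 1: advance +12 → t=22, phase=(7,15,15,7) → FL=W FR=W RL=W RR=W
cmd 2: advance +16 → t=38, phase=(7,15,15,7) → FL=W FR=W RL=W RR=W
cmd 3: advance +14 → t=52, phase=(5,13,13,5) → FL=W FR=W RL=W RR=W
cmd 4: advance +5 → t=57, phase=(10,2,2,10) → FL=W FR=S RL=S RR=W
cmd 5: advance +15 → t=72, phase=(9,1,1,9) → FL=W FR=S RL=S RR=W

after cmd 1 (t=22): FL=W FR=W RL=W RR=W
after cmd 2 (t=38): FL=W FR=W RL=W RR=W
after cmd 3 (t=52): FL=W FR=W RL=W RR=W
after cmd 4 (t=57): FL=W FR=S RL=S RR=W
after cmd 5 (t=72): FL=W FR=S RL=S RR=W


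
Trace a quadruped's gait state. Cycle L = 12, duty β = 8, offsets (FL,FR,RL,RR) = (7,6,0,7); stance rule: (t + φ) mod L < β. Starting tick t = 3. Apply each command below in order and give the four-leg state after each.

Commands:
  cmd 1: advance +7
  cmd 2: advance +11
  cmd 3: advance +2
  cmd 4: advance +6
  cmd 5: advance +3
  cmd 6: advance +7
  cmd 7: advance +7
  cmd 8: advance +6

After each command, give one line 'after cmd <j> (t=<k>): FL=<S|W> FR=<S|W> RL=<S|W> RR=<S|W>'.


start t=3: FL=W FR=W RL=S RR=W
cmd 1: advance +7 → t=10, phase=(5,4,10,5) → FL=S FR=S RL=W RR=S
cmd 2: advance +11 → t=21, phase=(4,3,9,4) → FL=S FR=S RL=W RR=S
cmd 3: advance +2 → t=23, phase=(6,5,11,6) → FL=S FR=S RL=W RR=S
cmd 4: advance +6 → t=29, phase=(0,11,5,0) → FL=S FR=W RL=S RR=S
cmd 5: advance +3 → t=32, phase=(3,2,8,3) → FL=S FR=S RL=W RR=S
cmd 6: advance +7 → t=39, phase=(10,9,3,10) → FL=W FR=W RL=S RR=W
cmd 7: advance +7 → t=46, phase=(5,4,10,5) → FL=S FR=S RL=W RR=S
cmd 8: advance +6 → t=52, phase=(11,10,4,11) → FL=W FR=W RL=S RR=W

after cmd 1 (t=10): FL=S FR=S RL=W RR=S
after cmd 2 (t=21): FL=S FR=S RL=W RR=S
after cmd 3 (t=23): FL=S FR=S RL=W RR=S
after cmd 4 (t=29): FL=S FR=W RL=S RR=S
after cmd 5 (t=32): FL=S FR=S RL=W RR=S
after cmd 6 (t=39): FL=W FR=W RL=S RR=W
after cmd 7 (t=46): FL=S FR=S RL=W RR=S
after cmd 8 (t=52): FL=W FR=W RL=S RR=W


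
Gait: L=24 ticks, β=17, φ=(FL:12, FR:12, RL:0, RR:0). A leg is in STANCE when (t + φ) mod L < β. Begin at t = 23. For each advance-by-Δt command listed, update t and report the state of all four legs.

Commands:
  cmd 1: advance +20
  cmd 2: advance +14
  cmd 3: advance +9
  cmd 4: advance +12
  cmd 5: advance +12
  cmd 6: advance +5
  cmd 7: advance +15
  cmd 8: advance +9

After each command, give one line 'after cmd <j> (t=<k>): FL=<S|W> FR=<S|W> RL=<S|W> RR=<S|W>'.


after cmd 1 (t=43): FL=S FR=S RL=W RR=W
after cmd 2 (t=57): FL=W FR=W RL=S RR=S
after cmd 3 (t=66): FL=S FR=S RL=W RR=W
after cmd 4 (t=78): FL=W FR=W RL=S RR=S
after cmd 5 (t=90): FL=S FR=S RL=W RR=W
after cmd 6 (t=95): FL=S FR=S RL=W RR=W
after cmd 7 (t=110): FL=S FR=S RL=S RR=S
after cmd 8 (t=119): FL=S FR=S RL=W RR=W

start t=23: FL=S FR=S RL=W RR=W
cmd 1: advance +20 → t=43, phase=(7,7,19,19) → FL=S FR=S RL=W RR=W
cmd 2: advance +14 → t=57, phase=(21,21,9,9) → FL=W FR=W RL=S RR=S
cmd 3: advance +9 → t=66, phase=(6,6,18,18) → FL=S FR=S RL=W RR=W
cmd 4: advance +12 → t=78, phase=(18,18,6,6) → FL=W FR=W RL=S RR=S
cmd 5: advance +12 → t=90, phase=(6,6,18,18) → FL=S FR=S RL=W RR=W
cmd 6: advance +5 → t=95, phase=(11,11,23,23) → FL=S FR=S RL=W RR=W
cmd 7: advance +15 → t=110, phase=(2,2,14,14) → FL=S FR=S RL=S RR=S
cmd 8: advance +9 → t=119, phase=(11,11,23,23) → FL=S FR=S RL=W RR=W


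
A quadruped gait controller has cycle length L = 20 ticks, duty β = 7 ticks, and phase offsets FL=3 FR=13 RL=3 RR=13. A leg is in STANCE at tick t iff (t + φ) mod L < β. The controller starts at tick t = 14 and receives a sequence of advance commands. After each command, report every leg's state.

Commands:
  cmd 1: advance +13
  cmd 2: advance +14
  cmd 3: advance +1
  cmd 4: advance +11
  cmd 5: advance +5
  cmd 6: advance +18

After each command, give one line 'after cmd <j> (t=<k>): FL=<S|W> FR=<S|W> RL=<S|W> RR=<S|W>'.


start t=14: FL=W FR=W RL=W RR=W
cmd 1: advance +13 → t=27, phase=(10,0,10,0) → FL=W FR=S RL=W RR=S
cmd 2: advance +14 → t=41, phase=(4,14,4,14) → FL=S FR=W RL=S RR=W
cmd 3: advance +1 → t=42, phase=(5,15,5,15) → FL=S FR=W RL=S RR=W
cmd 4: advance +11 → t=53, phase=(16,6,16,6) → FL=W FR=S RL=W RR=S
cmd 5: advance +5 → t=58, phase=(1,11,1,11) → FL=S FR=W RL=S RR=W
cmd 6: advance +18 → t=76, phase=(19,9,19,9) → FL=W FR=W RL=W RR=W

after cmd 1 (t=27): FL=W FR=S RL=W RR=S
after cmd 2 (t=41): FL=S FR=W RL=S RR=W
after cmd 3 (t=42): FL=S FR=W RL=S RR=W
after cmd 4 (t=53): FL=W FR=S RL=W RR=S
after cmd 5 (t=58): FL=S FR=W RL=S RR=W
after cmd 6 (t=76): FL=W FR=W RL=W RR=W


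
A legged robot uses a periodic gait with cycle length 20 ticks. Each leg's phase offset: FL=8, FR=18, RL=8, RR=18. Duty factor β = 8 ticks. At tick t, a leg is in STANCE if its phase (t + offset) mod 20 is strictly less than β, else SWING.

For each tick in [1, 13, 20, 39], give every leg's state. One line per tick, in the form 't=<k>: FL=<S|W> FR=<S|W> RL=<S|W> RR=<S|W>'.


t=1: FL=W FR=W RL=W RR=W
t=13: FL=S FR=W RL=S RR=W
t=20: FL=W FR=W RL=W RR=W
t=39: FL=S FR=W RL=S RR=W

t=1: phase=(9,19,9,19) vs β=8 → FL=W FR=W RL=W RR=W
t=13: phase=(1,11,1,11) vs β=8 → FL=S FR=W RL=S RR=W
t=20: phase=(8,18,8,18) vs β=8 → FL=W FR=W RL=W RR=W
t=39: phase=(7,17,7,17) vs β=8 → FL=S FR=W RL=S RR=W


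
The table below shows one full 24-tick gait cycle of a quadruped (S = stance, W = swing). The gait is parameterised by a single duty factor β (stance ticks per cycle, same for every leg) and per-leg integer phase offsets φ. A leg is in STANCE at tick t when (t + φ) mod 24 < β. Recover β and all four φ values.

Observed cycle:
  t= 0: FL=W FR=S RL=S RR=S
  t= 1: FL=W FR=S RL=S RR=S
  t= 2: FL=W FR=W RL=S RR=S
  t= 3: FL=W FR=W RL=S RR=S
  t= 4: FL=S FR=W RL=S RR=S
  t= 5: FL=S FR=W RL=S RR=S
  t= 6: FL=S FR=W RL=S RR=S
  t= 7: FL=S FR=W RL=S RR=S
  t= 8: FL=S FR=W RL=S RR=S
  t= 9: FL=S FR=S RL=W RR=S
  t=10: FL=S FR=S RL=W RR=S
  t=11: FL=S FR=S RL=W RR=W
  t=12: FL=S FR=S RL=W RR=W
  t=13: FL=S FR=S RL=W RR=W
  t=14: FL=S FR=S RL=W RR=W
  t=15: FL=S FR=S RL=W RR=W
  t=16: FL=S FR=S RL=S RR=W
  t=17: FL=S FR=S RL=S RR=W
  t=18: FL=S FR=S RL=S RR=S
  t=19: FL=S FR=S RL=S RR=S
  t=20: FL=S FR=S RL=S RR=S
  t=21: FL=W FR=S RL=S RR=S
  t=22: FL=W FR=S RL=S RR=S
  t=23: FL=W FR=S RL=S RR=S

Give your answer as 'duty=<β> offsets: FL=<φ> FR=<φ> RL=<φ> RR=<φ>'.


duty=17 offsets: FL=20 FR=15 RL=8 RR=6

duty β = stance ticks per leg = 17
FL: stance ticks = 17; W→S at t=4 → φ=20
FR: stance ticks = 17; W→S at t=9 → φ=15
RL: stance ticks = 17; W→S at t=16 → φ=8
RR: stance ticks = 17; W→S at t=18 → φ=6


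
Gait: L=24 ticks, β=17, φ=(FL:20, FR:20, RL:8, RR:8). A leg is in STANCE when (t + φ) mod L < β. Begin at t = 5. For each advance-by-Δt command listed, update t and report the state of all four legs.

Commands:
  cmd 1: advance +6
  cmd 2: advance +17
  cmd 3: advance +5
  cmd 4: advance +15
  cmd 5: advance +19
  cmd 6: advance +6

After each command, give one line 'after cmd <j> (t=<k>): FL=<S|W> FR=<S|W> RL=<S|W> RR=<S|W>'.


after cmd 1 (t=11): FL=S FR=S RL=W RR=W
after cmd 2 (t=28): FL=S FR=S RL=S RR=S
after cmd 3 (t=33): FL=S FR=S RL=W RR=W
after cmd 4 (t=48): FL=W FR=W RL=S RR=S
after cmd 5 (t=67): FL=S FR=S RL=S RR=S
after cmd 6 (t=73): FL=W FR=W RL=S RR=S

start t=5: FL=S FR=S RL=S RR=S
cmd 1: advance +6 → t=11, phase=(7,7,19,19) → FL=S FR=S RL=W RR=W
cmd 2: advance +17 → t=28, phase=(0,0,12,12) → FL=S FR=S RL=S RR=S
cmd 3: advance +5 → t=33, phase=(5,5,17,17) → FL=S FR=S RL=W RR=W
cmd 4: advance +15 → t=48, phase=(20,20,8,8) → FL=W FR=W RL=S RR=S
cmd 5: advance +19 → t=67, phase=(15,15,3,3) → FL=S FR=S RL=S RR=S
cmd 6: advance +6 → t=73, phase=(21,21,9,9) → FL=W FR=W RL=S RR=S


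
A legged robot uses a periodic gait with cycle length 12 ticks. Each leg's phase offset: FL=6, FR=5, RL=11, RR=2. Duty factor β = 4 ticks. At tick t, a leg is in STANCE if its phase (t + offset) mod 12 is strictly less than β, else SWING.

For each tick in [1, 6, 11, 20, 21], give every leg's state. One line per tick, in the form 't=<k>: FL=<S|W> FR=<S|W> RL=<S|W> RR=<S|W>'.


t=1: FL=W FR=W RL=S RR=S
t=6: FL=S FR=W RL=W RR=W
t=11: FL=W FR=W RL=W RR=S
t=20: FL=S FR=S RL=W RR=W
t=21: FL=S FR=S RL=W RR=W

t=1: phase=(7,6,0,3) vs β=4 → FL=W FR=W RL=S RR=S
t=6: phase=(0,11,5,8) vs β=4 → FL=S FR=W RL=W RR=W
t=11: phase=(5,4,10,1) vs β=4 → FL=W FR=W RL=W RR=S
t=20: phase=(2,1,7,10) vs β=4 → FL=S FR=S RL=W RR=W
t=21: phase=(3,2,8,11) vs β=4 → FL=S FR=S RL=W RR=W


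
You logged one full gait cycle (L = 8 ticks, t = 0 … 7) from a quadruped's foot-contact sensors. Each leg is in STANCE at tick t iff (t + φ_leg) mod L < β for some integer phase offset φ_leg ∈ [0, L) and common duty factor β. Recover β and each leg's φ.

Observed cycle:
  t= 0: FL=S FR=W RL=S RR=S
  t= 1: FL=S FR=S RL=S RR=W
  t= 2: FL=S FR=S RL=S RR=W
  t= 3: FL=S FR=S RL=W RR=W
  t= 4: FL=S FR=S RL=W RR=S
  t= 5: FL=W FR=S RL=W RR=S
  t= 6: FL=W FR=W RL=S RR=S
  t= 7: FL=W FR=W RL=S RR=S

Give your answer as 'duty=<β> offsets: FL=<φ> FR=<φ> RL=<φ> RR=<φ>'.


duty β = stance ticks per leg = 5
FL: stance ticks = 5; W→S at t=0 → φ=0
FR: stance ticks = 5; W→S at t=1 → φ=7
RL: stance ticks = 5; W→S at t=6 → φ=2
RR: stance ticks = 5; W→S at t=4 → φ=4

duty=5 offsets: FL=0 FR=7 RL=2 RR=4


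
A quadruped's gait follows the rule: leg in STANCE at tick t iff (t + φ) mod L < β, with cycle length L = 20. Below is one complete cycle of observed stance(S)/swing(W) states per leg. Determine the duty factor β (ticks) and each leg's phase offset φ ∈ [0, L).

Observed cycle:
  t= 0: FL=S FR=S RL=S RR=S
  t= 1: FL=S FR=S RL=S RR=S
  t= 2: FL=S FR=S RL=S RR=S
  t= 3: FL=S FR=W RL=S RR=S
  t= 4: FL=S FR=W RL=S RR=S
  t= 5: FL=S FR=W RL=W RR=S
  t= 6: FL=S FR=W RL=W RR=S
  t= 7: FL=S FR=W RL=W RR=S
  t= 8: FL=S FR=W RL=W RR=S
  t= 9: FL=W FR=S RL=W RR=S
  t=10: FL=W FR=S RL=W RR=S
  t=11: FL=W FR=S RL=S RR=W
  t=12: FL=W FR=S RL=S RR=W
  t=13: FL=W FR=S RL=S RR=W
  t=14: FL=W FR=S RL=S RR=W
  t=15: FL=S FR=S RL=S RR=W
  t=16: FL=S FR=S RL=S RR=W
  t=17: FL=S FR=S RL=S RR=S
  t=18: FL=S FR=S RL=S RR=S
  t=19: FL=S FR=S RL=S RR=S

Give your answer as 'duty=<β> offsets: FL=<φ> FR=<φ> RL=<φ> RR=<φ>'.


duty=14 offsets: FL=5 FR=11 RL=9 RR=3

duty β = stance ticks per leg = 14
FL: stance ticks = 14; W→S at t=15 → φ=5
FR: stance ticks = 14; W→S at t=9 → φ=11
RL: stance ticks = 14; W→S at t=11 → φ=9
RR: stance ticks = 14; W→S at t=17 → φ=3


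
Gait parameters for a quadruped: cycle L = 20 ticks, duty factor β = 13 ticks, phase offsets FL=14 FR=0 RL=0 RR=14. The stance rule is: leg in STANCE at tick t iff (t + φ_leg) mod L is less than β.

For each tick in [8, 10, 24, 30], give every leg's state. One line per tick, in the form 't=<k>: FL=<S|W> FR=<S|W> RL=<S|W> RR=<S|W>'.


t=8: phase=(2,8,8,2) vs β=13 → FL=S FR=S RL=S RR=S
t=10: phase=(4,10,10,4) vs β=13 → FL=S FR=S RL=S RR=S
t=24: phase=(18,4,4,18) vs β=13 → FL=W FR=S RL=S RR=W
t=30: phase=(4,10,10,4) vs β=13 → FL=S FR=S RL=S RR=S

t=8: FL=S FR=S RL=S RR=S
t=10: FL=S FR=S RL=S RR=S
t=24: FL=W FR=S RL=S RR=W
t=30: FL=S FR=S RL=S RR=S


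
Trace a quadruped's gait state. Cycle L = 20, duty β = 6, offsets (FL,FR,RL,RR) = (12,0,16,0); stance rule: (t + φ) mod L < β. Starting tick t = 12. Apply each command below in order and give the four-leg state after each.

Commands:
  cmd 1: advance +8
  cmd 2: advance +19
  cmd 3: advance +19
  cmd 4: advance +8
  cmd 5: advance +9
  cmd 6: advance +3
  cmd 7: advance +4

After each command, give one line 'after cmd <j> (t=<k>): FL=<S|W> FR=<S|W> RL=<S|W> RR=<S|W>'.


after cmd 1 (t=20): FL=W FR=S RL=W RR=S
after cmd 2 (t=39): FL=W FR=W RL=W RR=W
after cmd 3 (t=58): FL=W FR=W RL=W RR=W
after cmd 4 (t=66): FL=W FR=W RL=S RR=W
after cmd 5 (t=75): FL=W FR=W RL=W RR=W
after cmd 6 (t=78): FL=W FR=W RL=W RR=W
after cmd 7 (t=82): FL=W FR=S RL=W RR=S

start t=12: FL=S FR=W RL=W RR=W
cmd 1: advance +8 → t=20, phase=(12,0,16,0) → FL=W FR=S RL=W RR=S
cmd 2: advance +19 → t=39, phase=(11,19,15,19) → FL=W FR=W RL=W RR=W
cmd 3: advance +19 → t=58, phase=(10,18,14,18) → FL=W FR=W RL=W RR=W
cmd 4: advance +8 → t=66, phase=(18,6,2,6) → FL=W FR=W RL=S RR=W
cmd 5: advance +9 → t=75, phase=(7,15,11,15) → FL=W FR=W RL=W RR=W
cmd 6: advance +3 → t=78, phase=(10,18,14,18) → FL=W FR=W RL=W RR=W
cmd 7: advance +4 → t=82, phase=(14,2,18,2) → FL=W FR=S RL=W RR=S
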